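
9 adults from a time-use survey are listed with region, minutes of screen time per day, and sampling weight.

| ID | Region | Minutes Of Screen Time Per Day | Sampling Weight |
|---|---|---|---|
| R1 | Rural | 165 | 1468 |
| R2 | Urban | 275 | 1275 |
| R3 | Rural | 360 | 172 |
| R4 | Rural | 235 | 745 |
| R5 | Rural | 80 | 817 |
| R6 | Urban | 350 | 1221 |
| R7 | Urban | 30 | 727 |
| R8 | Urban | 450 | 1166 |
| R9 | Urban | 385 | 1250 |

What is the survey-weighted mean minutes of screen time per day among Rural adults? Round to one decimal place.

Rural rows: R1, R3, R4, R5
Weighted sum = 165×1468 + 360×172 + 235×745 + 80×817
  = 544575
Sum of weights = 1468 + 172 + 745 + 817 = 3202
Weighted mean = 544575 / 3202 = 170.07339

170.1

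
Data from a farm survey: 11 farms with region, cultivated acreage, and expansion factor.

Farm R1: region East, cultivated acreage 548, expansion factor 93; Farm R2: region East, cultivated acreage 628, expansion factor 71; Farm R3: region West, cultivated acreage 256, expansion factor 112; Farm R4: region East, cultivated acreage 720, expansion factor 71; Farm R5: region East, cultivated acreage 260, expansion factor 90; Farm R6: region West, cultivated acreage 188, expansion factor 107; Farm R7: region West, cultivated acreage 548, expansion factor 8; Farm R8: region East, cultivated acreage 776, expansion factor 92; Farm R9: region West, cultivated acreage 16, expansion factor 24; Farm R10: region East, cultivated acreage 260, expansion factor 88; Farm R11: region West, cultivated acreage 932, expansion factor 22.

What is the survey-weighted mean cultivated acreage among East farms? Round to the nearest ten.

520

East rows: R1, R2, R4, R5, R8, R10
Weighted sum = 264344
Sum of weights = 505
Weighted mean = 264344 / 505 = 523.45347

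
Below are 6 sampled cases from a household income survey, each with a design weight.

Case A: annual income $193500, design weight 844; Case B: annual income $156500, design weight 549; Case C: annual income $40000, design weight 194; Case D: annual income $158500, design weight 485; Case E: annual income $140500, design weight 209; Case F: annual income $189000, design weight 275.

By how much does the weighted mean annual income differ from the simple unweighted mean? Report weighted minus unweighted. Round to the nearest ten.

16110

Unweighted sum = 878000
Unweighted mean = 878000 / 6 = 146333.33
Weighted sum = 415204500
Sum of weights = 844 + 549 + 194 + 485 + 209 + 275 = 2556
Weighted mean = 415204500 / 2556 = 162443.08
Difference (weighted minus unweighted) = 16109.742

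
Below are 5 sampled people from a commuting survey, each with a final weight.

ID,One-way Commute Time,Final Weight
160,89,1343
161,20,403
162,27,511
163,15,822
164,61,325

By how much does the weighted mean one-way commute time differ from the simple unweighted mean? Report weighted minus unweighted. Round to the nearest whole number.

Unweighted sum = 212
Unweighted mean = 212 / 5 = 42.4
Weighted sum = 89×1343 + 20×403 + 27×511 + 15×822 + 61×325
  = 119527 + 8060 + 13797 + 12330 + 19825 = 173539
Sum of weights = 1343 + 403 + 511 + 822 + 325 = 3404
Weighted mean = 173539 / 3404 = 50.980905
Difference (weighted minus unweighted) = 8.5809048

9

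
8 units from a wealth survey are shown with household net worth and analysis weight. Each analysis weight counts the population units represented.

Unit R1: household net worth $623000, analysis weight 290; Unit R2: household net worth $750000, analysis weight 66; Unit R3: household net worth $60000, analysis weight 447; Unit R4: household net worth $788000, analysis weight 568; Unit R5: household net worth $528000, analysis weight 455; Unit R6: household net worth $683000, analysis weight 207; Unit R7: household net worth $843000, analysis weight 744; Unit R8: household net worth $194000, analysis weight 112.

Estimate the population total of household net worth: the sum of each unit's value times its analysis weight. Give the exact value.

Weighted total = 623000×290 + 750000×66 + 60000×447 + 788000×568 + 528000×455 + 683000×207 + 843000×744 + 194000×112
  = 180670000 + 49500000 + 26820000 + 447584000 + 240240000 + 141381000 + 627192000 + 21728000 = 1735115000

1735115000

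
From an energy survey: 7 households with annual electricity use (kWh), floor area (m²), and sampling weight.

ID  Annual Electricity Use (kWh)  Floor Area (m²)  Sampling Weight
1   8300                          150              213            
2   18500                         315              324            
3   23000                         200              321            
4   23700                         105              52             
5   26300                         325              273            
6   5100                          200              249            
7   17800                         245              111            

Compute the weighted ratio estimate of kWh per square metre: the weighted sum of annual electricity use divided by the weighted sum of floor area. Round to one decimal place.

72.6

Σ wᵢ·y = 26802900
Σ wᵢ·x = 150×213 + 315×324 + 200×321 + 105×52 + 325×273 + 200×249 + 245×111
  = 369390
Ratio = 26802900 / 369390 = 72.559896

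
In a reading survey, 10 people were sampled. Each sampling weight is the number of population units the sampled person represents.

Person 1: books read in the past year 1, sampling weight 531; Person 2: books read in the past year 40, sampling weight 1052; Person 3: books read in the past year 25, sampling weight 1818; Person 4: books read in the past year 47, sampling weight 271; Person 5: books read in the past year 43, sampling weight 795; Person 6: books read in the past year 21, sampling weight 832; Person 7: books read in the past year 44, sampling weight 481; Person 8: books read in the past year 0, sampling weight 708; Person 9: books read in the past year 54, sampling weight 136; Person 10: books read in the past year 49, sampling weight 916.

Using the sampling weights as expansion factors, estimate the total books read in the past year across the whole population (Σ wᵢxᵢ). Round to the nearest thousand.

226000

Weighted total = 1×531 + 40×1052 + 25×1818 + 47×271 + 43×795 + 21×832 + 44×481 + 0×708 + 54×136 + 49×916
  = 531 + 42080 + 45450 + 12737 + 34185 + 17472 + 21164 + 0 + 7344 + 44884 = 225847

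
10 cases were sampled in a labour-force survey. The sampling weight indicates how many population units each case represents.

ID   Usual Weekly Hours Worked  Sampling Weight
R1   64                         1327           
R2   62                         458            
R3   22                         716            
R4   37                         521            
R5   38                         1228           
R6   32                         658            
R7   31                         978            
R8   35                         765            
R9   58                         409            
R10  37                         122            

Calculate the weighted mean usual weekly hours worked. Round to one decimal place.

42.0

Weighted sum = 64×1327 + 62×458 + 22×716 + 37×521 + 38×1228 + 32×658 + 31×978 + 35×765 + 58×409 + 37×122
  = 84928 + 28396 + 15752 + 19277 + 46664 + 21056 + 30318 + 26775 + 23722 + 4514 = 301402
Sum of weights = 1327 + 458 + 716 + 521 + 1228 + 658 + 978 + 765 + 409 + 122 = 7182
Weighted mean = 301402 / 7182 = 41.966305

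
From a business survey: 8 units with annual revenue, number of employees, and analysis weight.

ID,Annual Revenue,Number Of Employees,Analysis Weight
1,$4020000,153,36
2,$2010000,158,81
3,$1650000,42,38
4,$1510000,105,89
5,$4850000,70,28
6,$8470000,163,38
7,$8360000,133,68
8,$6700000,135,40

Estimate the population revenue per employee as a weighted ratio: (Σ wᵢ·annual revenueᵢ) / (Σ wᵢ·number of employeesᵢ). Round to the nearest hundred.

34700

Σ wᵢ·y = 4020000×36 + 2010000×81 + 1650000×38 + 1510000×89 + 4850000×28 + 8470000×38 + 8360000×68 + 6700000×40
  = 144720000 + 162810000 + 62700000 + 134390000 + 135800000 + 321860000 + 568480000 + 268000000 = 1798760000
Σ wᵢ·x = 153×36 + 158×81 + 42×38 + 105×89 + 70×28 + 163×38 + 133×68 + 135×40
  = 51845
Ratio = 1798760000 / 51845 = 34694.956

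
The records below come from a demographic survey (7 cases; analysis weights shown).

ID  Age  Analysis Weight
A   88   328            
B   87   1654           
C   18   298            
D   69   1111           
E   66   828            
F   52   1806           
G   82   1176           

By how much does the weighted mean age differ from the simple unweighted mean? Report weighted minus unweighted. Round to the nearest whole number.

3

Unweighted sum = 462
Unweighted mean = 462 / 7 = 66
Weighted sum = 88×328 + 87×1654 + 18×298 + 69×1111 + 66×828 + 52×1806 + 82×1176
  = 28864 + 143898 + 5364 + 76659 + 54648 + 93912 + 96432 = 499777
Sum of weights = 328 + 1654 + 298 + 1111 + 828 + 1806 + 1176 = 7201
Weighted mean = 499777 / 7201 = 69.403833
Difference (weighted minus unweighted) = 3.4038328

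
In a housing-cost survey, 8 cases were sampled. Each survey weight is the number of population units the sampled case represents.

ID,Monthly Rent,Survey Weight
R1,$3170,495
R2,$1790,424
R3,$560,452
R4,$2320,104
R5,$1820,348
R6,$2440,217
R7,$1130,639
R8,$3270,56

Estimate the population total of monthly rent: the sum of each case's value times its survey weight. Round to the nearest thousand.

4891000

Weighted total = 3170×495 + 1790×424 + 560×452 + 2320×104 + 1820×348 + 2440×217 + 1130×639 + 3270×56
  = 1569150 + 758960 + 253120 + 241280 + 633360 + 529480 + 722070 + 183120 = 4890540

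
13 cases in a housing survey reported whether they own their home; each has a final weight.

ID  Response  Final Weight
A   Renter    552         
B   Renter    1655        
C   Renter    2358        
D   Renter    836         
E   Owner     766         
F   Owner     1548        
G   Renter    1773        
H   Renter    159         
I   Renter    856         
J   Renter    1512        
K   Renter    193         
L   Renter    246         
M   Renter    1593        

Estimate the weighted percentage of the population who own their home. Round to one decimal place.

16.5

Sum of weights for 'Owner' = 766 + 1548 = 2314
Total weight = 14047
Weighted proportion = 2314 / 14047 = 0.16473268 → 16.473268%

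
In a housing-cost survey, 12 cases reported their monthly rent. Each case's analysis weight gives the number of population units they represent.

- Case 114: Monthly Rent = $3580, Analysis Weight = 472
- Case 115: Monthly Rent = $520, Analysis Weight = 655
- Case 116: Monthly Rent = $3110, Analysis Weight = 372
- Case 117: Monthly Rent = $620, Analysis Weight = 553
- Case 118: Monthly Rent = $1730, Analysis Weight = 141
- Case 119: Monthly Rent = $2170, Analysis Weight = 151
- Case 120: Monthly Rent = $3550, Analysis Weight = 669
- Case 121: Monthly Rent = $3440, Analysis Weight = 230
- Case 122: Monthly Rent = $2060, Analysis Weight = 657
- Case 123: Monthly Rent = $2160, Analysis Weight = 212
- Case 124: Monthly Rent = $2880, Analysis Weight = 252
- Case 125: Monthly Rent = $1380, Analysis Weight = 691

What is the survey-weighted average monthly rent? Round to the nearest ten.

2130

Weighted sum = 10758570
Sum of weights = 472 + 655 + 372 + 553 + 141 + 151 + 669 + 230 + 657 + 212 + 252 + 691 = 5055
Weighted mean = 10758570 / 5055 = 2128.3027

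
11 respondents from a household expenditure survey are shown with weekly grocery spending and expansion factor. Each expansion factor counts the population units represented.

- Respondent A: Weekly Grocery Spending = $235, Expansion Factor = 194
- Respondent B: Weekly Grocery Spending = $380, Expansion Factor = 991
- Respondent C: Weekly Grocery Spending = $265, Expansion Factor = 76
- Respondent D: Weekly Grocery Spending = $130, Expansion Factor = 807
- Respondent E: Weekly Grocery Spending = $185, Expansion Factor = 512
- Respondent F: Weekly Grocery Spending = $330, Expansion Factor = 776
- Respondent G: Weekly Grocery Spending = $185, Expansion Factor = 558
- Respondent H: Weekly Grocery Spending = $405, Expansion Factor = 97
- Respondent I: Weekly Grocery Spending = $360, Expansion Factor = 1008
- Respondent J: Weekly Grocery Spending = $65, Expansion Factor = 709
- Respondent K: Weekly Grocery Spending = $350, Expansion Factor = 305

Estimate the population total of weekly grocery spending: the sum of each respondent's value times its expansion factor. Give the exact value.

Weighted total = 1556250

1556250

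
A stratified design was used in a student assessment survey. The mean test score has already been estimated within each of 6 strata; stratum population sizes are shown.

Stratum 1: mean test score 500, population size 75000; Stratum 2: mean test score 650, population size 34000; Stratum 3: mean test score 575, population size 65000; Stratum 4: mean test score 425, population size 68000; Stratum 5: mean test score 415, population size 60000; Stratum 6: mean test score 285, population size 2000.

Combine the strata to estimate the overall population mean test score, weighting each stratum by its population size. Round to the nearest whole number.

498

Σ Nₕ·x̄ₕ = 500×75000 + 650×34000 + 575×65000 + 425×68000 + 415×60000 + 285×2000
  = 37500000 + 22100000 + 37375000 + 28900000 + 24900000 + 570000 = 151345000
Σ Nₕ = 75000 + 34000 + 65000 + 68000 + 60000 + 2000 = 304000
Overall mean = 151345000 / 304000 = 497.84539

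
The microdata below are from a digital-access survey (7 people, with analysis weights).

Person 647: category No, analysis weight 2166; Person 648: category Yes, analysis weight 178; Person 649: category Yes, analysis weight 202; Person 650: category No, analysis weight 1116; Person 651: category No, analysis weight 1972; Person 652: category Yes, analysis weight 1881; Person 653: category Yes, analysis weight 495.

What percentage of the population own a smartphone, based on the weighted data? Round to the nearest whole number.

Sum of weights for 'Yes' = 178 + 202 + 1881 + 495 = 2756
Total weight = 2166 + 178 + 202 + 1116 + 1972 + 1881 + 495 = 8010
Weighted proportion = 2756 / 8010 = 0.34406991 → 34.406991%

34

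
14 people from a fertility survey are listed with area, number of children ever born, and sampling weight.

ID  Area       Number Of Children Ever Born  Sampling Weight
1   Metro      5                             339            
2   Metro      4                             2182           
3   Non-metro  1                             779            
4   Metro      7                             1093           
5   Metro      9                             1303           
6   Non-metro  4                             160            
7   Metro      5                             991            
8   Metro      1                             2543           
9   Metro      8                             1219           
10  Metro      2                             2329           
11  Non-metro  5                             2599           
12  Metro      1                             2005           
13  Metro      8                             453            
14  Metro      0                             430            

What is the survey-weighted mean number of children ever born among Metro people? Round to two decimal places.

3.85

Metro rows: 1, 2, 4, 5, 7, 8, 9, 10, 12, 13, 14
Weighted sum = 5×339 + 4×2182 + 7×1093 + 9×1303 + 5×991 + 1×2543 + 8×1219 + 2×2329 + 1×2005 + 8×453 + 0×430
  = 1695 + 8728 + 7651 + 11727 + 4955 + 2543 + 9752 + 4658 + 2005 + 3624 + 0 = 57338
Sum of weights = 339 + 2182 + 1093 + 1303 + 991 + 2543 + 1219 + 2329 + 2005 + 453 + 430 = 14887
Weighted mean = 57338 / 14887 = 3.8515483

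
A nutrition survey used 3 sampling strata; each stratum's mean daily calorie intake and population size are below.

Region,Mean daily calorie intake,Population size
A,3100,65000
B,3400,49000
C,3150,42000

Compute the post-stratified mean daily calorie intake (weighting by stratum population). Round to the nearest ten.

3210

Σ Nₕ·x̄ₕ = 3100×65000 + 3400×49000 + 3150×42000
  = 500400000
Σ Nₕ = 65000 + 49000 + 42000 = 156000
Overall mean = 500400000 / 156000 = 3207.6923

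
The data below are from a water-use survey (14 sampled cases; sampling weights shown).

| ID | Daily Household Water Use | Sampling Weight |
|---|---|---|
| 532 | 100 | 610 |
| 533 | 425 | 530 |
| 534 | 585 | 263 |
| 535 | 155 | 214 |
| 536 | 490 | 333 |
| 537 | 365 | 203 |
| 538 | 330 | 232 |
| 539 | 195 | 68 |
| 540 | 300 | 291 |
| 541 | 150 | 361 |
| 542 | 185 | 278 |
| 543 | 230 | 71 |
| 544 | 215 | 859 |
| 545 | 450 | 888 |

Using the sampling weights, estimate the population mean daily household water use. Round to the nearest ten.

Weighted sum = 1593855
Sum of weights = 5201
Weighted mean = 1593855 / 5201 = 306.45164

310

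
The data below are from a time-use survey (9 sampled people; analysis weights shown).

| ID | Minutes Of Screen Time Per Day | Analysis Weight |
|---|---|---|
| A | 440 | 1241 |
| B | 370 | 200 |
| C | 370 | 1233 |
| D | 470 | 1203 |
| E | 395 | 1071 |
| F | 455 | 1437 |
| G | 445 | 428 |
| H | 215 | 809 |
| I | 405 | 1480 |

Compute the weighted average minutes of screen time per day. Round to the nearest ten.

Weighted sum = 440×1241 + 370×200 + 370×1233 + 470×1203 + 395×1071 + 455×1437 + 445×428 + 215×809 + 405×1480
  = 3682335
Sum of weights = 1241 + 200 + 1233 + 1203 + 1071 + 1437 + 428 + 809 + 1480 = 9102
Weighted mean = 3682335 / 9102 = 404.56328

400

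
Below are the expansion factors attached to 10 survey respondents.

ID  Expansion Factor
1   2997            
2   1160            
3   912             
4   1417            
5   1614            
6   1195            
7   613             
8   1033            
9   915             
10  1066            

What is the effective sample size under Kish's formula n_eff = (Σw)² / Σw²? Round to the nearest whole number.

Σ wᵢ = 2997 + 1160 + 912 + 1417 + 1614 + 1195 + 613 + 1033 + 915 + 1066 = 12922
Σ wᵢ² = 8982009 + 1345600 + 831744 + 2007889 + 2604996 + 1428025 + 375769 + 1067089 + 837225 + 1136356 = 20616702
n_eff = 12922² / 20616702 = 166978084 / 20616702 = 8.0991656

8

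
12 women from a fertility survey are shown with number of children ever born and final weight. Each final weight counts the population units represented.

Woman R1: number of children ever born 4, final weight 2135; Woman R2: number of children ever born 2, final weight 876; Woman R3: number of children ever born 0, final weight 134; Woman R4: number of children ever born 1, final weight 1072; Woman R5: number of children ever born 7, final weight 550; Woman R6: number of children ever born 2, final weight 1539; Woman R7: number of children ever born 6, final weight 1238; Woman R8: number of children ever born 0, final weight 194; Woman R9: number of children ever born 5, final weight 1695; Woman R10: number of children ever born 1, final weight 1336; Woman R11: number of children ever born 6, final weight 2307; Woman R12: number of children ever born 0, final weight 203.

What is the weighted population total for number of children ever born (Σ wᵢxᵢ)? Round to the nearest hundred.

Weighted total = 4×2135 + 2×876 + 0×134 + 1×1072 + 7×550 + 2×1539 + 6×1238 + 0×194 + 5×1695 + 1×1336 + 6×2307 + 0×203
  = 49373

49400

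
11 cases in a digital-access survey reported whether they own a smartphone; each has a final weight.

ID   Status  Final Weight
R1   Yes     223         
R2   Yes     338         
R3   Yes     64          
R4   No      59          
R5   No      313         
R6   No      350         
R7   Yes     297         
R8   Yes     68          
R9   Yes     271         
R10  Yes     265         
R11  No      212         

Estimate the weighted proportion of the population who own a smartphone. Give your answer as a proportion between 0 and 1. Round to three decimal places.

0.620

Sum of weights for 'Yes' = 223 + 338 + 64 + 297 + 68 + 271 + 265 = 1526
Total weight = 223 + 338 + 64 + 59 + 313 + 350 + 297 + 68 + 271 + 265 + 212 = 2460
Weighted proportion = 1526 / 2460 = 0.6203252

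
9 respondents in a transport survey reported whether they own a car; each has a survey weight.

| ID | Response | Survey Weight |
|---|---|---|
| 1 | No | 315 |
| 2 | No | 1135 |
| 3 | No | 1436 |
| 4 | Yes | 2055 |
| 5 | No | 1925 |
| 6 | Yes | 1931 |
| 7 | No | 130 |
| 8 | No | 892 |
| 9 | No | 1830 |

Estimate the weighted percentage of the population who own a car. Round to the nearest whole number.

Sum of weights for 'Yes' = 2055 + 1931 = 3986
Total weight = 315 + 1135 + 1436 + 2055 + 1925 + 1931 + 130 + 892 + 1830 = 11649
Weighted proportion = 3986 / 11649 = 0.34217529 → 34.217529%

34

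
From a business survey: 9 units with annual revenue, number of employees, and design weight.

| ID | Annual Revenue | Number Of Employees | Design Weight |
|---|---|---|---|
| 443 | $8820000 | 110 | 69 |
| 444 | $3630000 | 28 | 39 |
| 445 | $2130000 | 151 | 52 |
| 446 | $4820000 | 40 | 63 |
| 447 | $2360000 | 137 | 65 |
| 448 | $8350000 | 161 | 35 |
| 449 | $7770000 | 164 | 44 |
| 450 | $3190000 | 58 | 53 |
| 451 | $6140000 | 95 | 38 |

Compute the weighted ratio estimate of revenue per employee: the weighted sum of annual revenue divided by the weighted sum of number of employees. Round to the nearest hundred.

49600

Σ wᵢ·y = 8820000×69 + 3630000×39 + 2130000×52 + 4820000×63 + 2360000×65 + 8350000×35 + 7770000×44 + 3190000×53 + 6140000×38
  = 2354490000
Σ wᵢ·x = 47494
Ratio = 2354490000 / 47494 = 49574.473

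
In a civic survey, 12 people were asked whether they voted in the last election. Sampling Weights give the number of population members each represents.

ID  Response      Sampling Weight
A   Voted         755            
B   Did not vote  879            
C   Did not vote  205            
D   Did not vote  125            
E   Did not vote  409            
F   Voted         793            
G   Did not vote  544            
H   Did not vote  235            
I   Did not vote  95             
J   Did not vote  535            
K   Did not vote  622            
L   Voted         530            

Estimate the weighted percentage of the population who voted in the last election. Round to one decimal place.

36.3

Sum of weights for 'Voted' = 755 + 793 + 530 = 2078
Total weight = 755 + 879 + 205 + 125 + 409 + 793 + 544 + 235 + 95 + 535 + 622 + 530 = 5727
Weighted proportion = 2078 / 5727 = 0.36284268 → 36.284268%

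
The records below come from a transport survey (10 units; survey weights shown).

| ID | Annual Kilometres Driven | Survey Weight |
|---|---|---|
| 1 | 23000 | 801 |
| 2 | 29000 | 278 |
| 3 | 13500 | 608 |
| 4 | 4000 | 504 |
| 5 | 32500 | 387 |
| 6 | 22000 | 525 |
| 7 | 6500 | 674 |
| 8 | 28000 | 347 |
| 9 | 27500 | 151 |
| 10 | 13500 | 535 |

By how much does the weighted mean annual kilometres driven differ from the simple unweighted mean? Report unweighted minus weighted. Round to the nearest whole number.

Unweighted sum = 23000 + 29000 + 13500 + 4000 + 32500 + 22000 + 6500 + 28000 + 27500 + 13500 = 199500
Unweighted mean = 199500 / 10 = 19950
Weighted sum = 23000×801 + 29000×278 + 13500×608 + 4000×504 + 32500×387 + 22000×525 + 6500×674 + 28000×347 + 27500×151 + 13500×535
  = 18423000 + 8062000 + 8208000 + 2016000 + 12577500 + 11550000 + 4381000 + 9716000 + 4152500 + 7222500 = 86308500
Sum of weights = 801 + 278 + 608 + 504 + 387 + 525 + 674 + 347 + 151 + 535 = 4810
Weighted mean = 86308500 / 4810 = 17943.555
Difference (unweighted minus weighted) = 2006.4449

2006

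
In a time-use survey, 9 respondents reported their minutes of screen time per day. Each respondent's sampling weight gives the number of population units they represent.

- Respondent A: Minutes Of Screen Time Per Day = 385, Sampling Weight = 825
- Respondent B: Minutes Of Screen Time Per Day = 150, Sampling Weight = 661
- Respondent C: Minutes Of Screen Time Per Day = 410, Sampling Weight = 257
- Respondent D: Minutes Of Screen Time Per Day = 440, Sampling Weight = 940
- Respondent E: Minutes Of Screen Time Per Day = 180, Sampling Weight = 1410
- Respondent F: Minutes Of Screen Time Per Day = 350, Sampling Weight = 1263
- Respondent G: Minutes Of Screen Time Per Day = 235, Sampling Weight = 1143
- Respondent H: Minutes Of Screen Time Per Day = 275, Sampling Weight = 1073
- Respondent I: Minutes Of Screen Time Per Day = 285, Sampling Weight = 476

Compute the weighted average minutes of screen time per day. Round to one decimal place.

Weighted sum = 385×825 + 150×661 + 410×257 + 440×940 + 180×1410 + 350×1263 + 235×1143 + 275×1073 + 285×476
  = 2330935
Sum of weights = 825 + 661 + 257 + 940 + 1410 + 1263 + 1143 + 1073 + 476 = 8048
Weighted mean = 2330935 / 8048 = 289.6291

289.6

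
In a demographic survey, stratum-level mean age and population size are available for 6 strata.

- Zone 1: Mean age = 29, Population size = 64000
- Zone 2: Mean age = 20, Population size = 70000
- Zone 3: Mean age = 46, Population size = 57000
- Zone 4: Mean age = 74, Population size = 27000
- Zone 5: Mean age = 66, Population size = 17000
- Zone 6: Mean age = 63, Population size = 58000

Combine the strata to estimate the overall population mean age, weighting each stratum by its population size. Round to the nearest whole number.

Σ Nₕ·x̄ₕ = 29×64000 + 20×70000 + 46×57000 + 74×27000 + 66×17000 + 63×58000
  = 12652000
Σ Nₕ = 64000 + 70000 + 57000 + 27000 + 17000 + 58000 = 293000
Overall mean = 12652000 / 293000 = 43.180887

43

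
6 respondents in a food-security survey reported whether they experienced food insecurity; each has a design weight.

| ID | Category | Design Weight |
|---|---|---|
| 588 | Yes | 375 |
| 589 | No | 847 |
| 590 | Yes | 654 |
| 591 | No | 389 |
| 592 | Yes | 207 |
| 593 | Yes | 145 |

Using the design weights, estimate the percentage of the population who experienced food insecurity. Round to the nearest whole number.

53

Sum of weights for 'Yes' = 375 + 654 + 207 + 145 = 1381
Total weight = 375 + 847 + 654 + 389 + 207 + 145 = 2617
Weighted proportion = 1381 / 2617 = 0.52770348 → 52.770348%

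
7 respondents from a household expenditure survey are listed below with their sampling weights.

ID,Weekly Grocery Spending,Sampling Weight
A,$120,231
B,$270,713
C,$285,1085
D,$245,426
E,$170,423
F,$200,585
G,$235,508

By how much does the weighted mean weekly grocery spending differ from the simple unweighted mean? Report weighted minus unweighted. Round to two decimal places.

19.39

Unweighted sum = 120 + 270 + 285 + 245 + 170 + 200 + 235 = 1525
Unweighted mean = 1525 / 7 = 217.85714
Weighted sum = 120×231 + 270×713 + 285×1085 + 245×426 + 170×423 + 200×585 + 235×508
  = 27720 + 192510 + 309225 + 104370 + 71910 + 117000 + 119380 = 942115
Sum of weights = 231 + 713 + 1085 + 426 + 423 + 585 + 508 = 3971
Weighted mean = 942115 / 3971 = 237.2488
Difference (weighted minus unweighted) = 19.391661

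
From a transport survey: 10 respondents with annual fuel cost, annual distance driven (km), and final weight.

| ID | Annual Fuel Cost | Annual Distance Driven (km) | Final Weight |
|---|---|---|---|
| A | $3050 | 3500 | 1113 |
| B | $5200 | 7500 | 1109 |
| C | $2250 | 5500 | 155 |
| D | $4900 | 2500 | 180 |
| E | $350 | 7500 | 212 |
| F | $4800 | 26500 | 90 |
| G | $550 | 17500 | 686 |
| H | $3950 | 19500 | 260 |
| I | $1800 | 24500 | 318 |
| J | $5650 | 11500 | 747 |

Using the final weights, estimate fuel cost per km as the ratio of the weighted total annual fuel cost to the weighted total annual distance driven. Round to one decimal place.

0.3

Σ wᵢ·y = 3050×1113 + 5200×1109 + 2250×155 + 4900×180 + 350×212 + 4800×90 + 550×686 + 3950×260 + 1800×318 + 5650×747
  = 3394650 + 5766800 + 348750 + 882000 + 74200 + 432000 + 377300 + 1027000 + 572400 + 4220550 = 17095650
Σ wᵢ·x = 3500×1113 + 7500×1109 + 5500×155 + 2500×180 + 7500×212 + 26500×90 + 17500×686 + 19500×260 + 24500×318 + 11500×747
  = 50947000
Ratio = 17095650 / 50947000 = 0.33555754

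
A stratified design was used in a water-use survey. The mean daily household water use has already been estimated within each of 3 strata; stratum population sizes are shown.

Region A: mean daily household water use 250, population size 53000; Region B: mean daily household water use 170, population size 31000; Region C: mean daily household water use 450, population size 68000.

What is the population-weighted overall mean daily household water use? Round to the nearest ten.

320

Σ Nₕ·x̄ₕ = 250×53000 + 170×31000 + 450×68000
  = 13250000 + 5270000 + 30600000 = 49120000
Σ Nₕ = 53000 + 31000 + 68000 = 152000
Overall mean = 49120000 / 152000 = 323.15789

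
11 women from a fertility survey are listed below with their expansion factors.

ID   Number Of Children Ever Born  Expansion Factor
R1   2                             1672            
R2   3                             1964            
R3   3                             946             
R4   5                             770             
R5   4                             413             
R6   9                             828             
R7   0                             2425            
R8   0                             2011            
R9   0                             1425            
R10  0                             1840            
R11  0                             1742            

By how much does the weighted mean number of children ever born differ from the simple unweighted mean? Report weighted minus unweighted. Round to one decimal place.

Unweighted sum = 26
Unweighted mean = 26 / 11 = 2.3636364
Weighted sum = 2×1672 + 3×1964 + 3×946 + 5×770 + 4×413 + 9×828 + 0×2425 + 0×2011 + 0×1425 + 0×1840 + 0×1742
  = 25028
Sum of weights = 1672 + 1964 + 946 + 770 + 413 + 828 + 2425 + 2011 + 1425 + 1840 + 1742 = 16036
Weighted mean = 25028 / 16036 = 1.5607383
Difference (weighted minus unweighted) = -0.80289802

-0.8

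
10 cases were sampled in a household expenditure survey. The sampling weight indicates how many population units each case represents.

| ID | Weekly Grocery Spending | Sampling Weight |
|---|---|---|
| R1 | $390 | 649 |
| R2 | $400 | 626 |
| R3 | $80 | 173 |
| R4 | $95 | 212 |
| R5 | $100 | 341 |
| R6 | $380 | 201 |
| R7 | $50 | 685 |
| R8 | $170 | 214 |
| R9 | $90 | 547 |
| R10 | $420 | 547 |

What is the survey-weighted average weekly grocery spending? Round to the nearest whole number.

238

Weighted sum = 390×649 + 400×626 + 80×173 + 95×212 + 100×341 + 380×201 + 50×685 + 170×214 + 90×547 + 420×547
  = 253110 + 250400 + 13840 + 20140 + 34100 + 76380 + 34250 + 36380 + 49230 + 229740 = 997570
Sum of weights = 4195
Weighted mean = 997570 / 4195 = 237.79976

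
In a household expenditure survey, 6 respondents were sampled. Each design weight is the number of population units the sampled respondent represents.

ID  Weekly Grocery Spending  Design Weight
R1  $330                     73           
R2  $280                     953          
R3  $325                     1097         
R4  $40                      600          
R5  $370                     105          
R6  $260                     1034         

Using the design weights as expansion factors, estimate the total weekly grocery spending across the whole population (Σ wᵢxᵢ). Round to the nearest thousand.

979000

Weighted total = 330×73 + 280×953 + 325×1097 + 40×600 + 370×105 + 260×1034
  = 24090 + 266840 + 356525 + 24000 + 38850 + 268840 = 979145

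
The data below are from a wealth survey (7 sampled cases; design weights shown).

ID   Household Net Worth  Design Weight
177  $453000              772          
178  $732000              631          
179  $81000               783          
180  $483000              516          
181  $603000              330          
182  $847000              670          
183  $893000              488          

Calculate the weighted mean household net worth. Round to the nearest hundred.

Weighted sum = 453000×772 + 732000×631 + 81000×783 + 483000×516 + 603000×330 + 847000×670 + 893000×488
  = 349716000 + 461892000 + 63423000 + 249228000 + 198990000 + 567490000 + 435784000 = 2326523000
Sum of weights = 772 + 631 + 783 + 516 + 330 + 670 + 488 = 4190
Weighted mean = 2326523000 / 4190 = 555256.09

555300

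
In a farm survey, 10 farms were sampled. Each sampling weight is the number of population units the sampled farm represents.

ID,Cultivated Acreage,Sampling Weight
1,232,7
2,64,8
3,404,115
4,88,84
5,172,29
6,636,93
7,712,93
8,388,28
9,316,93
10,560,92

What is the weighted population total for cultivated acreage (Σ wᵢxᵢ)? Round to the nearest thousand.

278000

Weighted total = 278112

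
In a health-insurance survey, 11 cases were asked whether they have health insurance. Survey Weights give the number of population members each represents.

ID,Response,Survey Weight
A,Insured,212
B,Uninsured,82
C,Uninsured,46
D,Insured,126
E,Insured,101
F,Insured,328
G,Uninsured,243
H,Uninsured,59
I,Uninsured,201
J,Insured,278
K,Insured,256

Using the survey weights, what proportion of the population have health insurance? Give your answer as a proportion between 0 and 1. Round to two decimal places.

0.67

Sum of weights for 'Insured' = 212 + 126 + 101 + 328 + 278 + 256 = 1301
Total weight = 1932
Weighted proportion = 1301 / 1932 = 0.67339545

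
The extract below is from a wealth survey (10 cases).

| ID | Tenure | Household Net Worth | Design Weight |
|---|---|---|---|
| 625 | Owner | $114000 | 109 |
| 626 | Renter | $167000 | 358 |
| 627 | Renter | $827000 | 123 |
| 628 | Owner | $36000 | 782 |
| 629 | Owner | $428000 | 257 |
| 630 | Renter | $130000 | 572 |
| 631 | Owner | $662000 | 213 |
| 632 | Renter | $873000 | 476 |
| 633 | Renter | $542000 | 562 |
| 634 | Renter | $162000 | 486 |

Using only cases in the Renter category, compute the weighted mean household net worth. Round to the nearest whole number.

Renter rows: 626, 627, 630, 632, 633, 634
Weighted sum = 167000×358 + 827000×123 + 130000×572 + 873000×476 + 542000×562 + 162000×486
  = 1034751000
Sum of weights = 358 + 123 + 572 + 476 + 562 + 486 = 2577
Weighted mean = 1034751000 / 2577 = 401533.18

401533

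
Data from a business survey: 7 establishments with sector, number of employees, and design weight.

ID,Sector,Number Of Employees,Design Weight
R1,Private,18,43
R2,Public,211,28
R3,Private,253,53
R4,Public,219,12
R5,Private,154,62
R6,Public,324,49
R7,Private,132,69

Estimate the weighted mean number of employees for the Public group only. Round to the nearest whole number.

Public rows: R2, R4, R6
Weighted sum = 211×28 + 219×12 + 324×49
  = 5908 + 2628 + 15876 = 24412
Sum of weights = 28 + 12 + 49 = 89
Weighted mean = 24412 / 89 = 274.29213

274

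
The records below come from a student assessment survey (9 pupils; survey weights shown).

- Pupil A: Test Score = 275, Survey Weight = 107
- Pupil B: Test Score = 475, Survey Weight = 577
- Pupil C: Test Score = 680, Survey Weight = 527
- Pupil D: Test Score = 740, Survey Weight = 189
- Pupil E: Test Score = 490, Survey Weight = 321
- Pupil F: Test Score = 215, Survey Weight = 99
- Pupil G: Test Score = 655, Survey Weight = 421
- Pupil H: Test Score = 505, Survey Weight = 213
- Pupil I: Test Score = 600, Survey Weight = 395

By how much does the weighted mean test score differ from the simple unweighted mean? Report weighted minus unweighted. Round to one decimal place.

46.8

Unweighted sum = 275 + 475 + 680 + 740 + 490 + 215 + 655 + 505 + 600 = 4635
Unweighted mean = 4635 / 9 = 515
Weighted sum = 275×107 + 475×577 + 680×527 + 740×189 + 490×321 + 215×99 + 655×421 + 505×213 + 600×395
  = 29425 + 274075 + 358360 + 139860 + 157290 + 21285 + 275755 + 107565 + 237000 = 1600615
Sum of weights = 107 + 577 + 527 + 189 + 321 + 99 + 421 + 213 + 395 = 2849
Weighted mean = 1600615 / 2849 = 561.81643
Difference (weighted minus unweighted) = 46.816427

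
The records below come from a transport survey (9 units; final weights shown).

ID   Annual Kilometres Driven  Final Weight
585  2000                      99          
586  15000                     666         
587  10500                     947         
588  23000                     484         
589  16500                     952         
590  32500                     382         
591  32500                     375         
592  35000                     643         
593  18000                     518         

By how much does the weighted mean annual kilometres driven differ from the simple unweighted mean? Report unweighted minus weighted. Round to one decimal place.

144.4

Unweighted sum = 2000 + 15000 + 10500 + 23000 + 16500 + 32500 + 32500 + 35000 + 18000 = 185000
Unweighted mean = 185000 / 9 = 20555.556
Weighted sum = 2000×99 + 15000×666 + 10500×947 + 23000×484 + 16500×952 + 32500×382 + 32500×375 + 35000×643 + 18000×518
  = 103403000
Sum of weights = 99 + 666 + 947 + 484 + 952 + 382 + 375 + 643 + 518 = 5066
Weighted mean = 103403000 / 5066 = 20411.173
Difference (unweighted minus weighted) = 144.38303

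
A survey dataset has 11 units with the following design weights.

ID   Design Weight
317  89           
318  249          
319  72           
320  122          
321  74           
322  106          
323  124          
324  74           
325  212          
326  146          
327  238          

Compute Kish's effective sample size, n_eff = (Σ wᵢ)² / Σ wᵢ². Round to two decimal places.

9.06

Σ wᵢ = 89 + 249 + 72 + 122 + 74 + 106 + 124 + 74 + 212 + 146 + 238 = 1506
Σ wᵢ² = 250458
n_eff = 1506² / 250458 = 2268036 / 250458 = 9.0555542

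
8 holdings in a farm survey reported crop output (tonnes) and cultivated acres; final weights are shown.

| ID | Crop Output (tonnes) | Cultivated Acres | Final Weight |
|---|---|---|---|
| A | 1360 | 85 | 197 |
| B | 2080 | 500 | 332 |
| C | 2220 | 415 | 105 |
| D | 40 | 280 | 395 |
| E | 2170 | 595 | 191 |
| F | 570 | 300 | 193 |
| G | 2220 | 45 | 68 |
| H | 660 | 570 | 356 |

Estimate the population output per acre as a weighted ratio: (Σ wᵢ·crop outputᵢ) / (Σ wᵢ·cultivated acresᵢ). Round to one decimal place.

3.0

Σ wᵢ·y = 1360×197 + 2080×332 + 2220×105 + 40×395 + 2170×191 + 570×193 + 2220×68 + 660×356
  = 267920 + 690560 + 233100 + 15800 + 414470 + 110010 + 150960 + 234960 = 2117780
Σ wᵢ·x = 85×197 + 500×332 + 415×105 + 280×395 + 595×191 + 300×193 + 45×68 + 570×356
  = 16745 + 166000 + 43575 + 110600 + 113645 + 57900 + 3060 + 202920 = 714445
Ratio = 2117780 / 714445 = 2.964231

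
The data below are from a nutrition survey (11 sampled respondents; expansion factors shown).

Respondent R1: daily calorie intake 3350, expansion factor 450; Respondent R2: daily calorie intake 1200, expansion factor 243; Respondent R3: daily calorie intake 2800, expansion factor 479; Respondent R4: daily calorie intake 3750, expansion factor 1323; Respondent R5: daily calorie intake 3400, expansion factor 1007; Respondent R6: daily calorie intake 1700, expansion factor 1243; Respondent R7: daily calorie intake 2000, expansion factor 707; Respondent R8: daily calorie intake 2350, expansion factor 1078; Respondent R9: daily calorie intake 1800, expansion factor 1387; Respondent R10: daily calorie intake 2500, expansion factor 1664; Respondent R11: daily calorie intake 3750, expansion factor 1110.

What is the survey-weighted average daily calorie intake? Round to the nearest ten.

2660

Weighted sum = 3350×450 + 1200×243 + 2800×479 + 3750×1323 + 3400×1007 + 1700×1243 + 2000×707 + 2350×1078 + 1800×1387 + 2500×1664 + 3750×1110
  = 1507500 + 291600 + 1341200 + 4961250 + 3423800 + 2113100 + 1414000 + 2533300 + 2496600 + 4160000 + 4162500 = 28404850
Sum of weights = 450 + 243 + 479 + 1323 + 1007 + 1243 + 707 + 1078 + 1387 + 1664 + 1110 = 10691
Weighted mean = 28404850 / 10691 = 2656.8936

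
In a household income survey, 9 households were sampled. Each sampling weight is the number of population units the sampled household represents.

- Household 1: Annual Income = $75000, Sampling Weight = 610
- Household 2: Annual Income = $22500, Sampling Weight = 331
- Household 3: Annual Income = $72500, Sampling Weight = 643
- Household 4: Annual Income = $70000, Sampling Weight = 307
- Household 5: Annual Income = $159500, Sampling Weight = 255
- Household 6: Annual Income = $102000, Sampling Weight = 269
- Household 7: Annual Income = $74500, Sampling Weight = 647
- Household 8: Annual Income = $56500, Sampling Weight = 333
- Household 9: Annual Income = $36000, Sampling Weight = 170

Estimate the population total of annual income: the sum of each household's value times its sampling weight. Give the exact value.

262551500

Weighted total = 75000×610 + 22500×331 + 72500×643 + 70000×307 + 159500×255 + 102000×269 + 74500×647 + 56500×333 + 36000×170
  = 262551500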